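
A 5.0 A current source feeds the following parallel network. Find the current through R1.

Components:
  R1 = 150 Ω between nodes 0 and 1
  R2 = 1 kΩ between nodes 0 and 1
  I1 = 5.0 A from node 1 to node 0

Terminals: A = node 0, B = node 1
All resistors sit directly between nodes 0 and 1, so they are in parallel and share one voltage V; the full source current 5 A splits among them.
1/R_par = 1/150 + 1/1000 = 0.007667 S  =>  R_par = 130.4 Ω
V = I × R_par = 5 × 130.4 = 652.2 V
I_R1 = V/R1 = 652.2/150 = 4.348 A

Final answer: 4.348 A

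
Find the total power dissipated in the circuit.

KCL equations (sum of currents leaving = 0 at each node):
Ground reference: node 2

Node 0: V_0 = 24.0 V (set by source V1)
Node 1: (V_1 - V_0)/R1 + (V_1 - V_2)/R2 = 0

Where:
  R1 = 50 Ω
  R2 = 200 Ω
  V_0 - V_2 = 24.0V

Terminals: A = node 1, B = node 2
Nodal analysis, taking node 2 as the 0 V reference.
Source V1 fixes V_0 = 24 V.
KCL at each unknown node (sum of currents leaving = 0; resistances in Ω):
  Node 1: (V_1 - 24)/50 + (V_1 - 0)/200 = 0
Collecting terms: 0.025 × V_1 = 0.48  =>  V_1 = 19.2 V
Power in each resistor, P = (ΔV)²/R:
  P_R1 = (24 - 19.2)²/50 = 0.4608 W
  P_R2 = (19.2 - 0)²/200 = 1.843 W
P_total = P_R1 + P_R2 = 2.304 W

Final answer: 2.304 W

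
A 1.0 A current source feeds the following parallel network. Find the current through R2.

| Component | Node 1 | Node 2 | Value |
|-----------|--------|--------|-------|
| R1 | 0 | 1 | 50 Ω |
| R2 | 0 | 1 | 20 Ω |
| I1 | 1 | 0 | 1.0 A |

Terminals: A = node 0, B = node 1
All resistors sit directly between nodes 0 and 1, so they are in parallel and share one voltage V; the full source current 1 A splits among them.
1/R_par = 1/50 + 1/20 = 0.07 S  =>  R_par = 14.29 Ω
V = I × R_par = 1 × 14.29 = 14.29 V
I_R2 = V/R2 = 14.29/20 = 0.7143 A

Final answer: 0.7143 A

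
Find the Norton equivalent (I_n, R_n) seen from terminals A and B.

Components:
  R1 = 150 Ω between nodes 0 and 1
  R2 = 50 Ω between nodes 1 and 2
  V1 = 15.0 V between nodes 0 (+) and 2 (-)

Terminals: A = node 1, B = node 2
Find the Thévenin equivalent first; then I_n = V_th/R_th and R_n = R_th.
Step 1 — V_th is the open-circuit voltage V_A - V_B (nothing connected across the terminals).
Nodal analysis, taking node 2 as the 0 V reference.
Source V1 fixes V_0 = 15 V.
KCL at each unknown node (sum of currents leaving = 0; resistances in Ω):
  Node 1: (V_1 - 15)/150 + (V_1 - 0)/50 = 0
Collecting terms: 0.02667 × V_1 = 0.1  =>  V_1 = 3.75 V
V_th = V_1 - V_2 = 3.75 - 0 = 3.75 V
Step 2 — R_th: zero the source — replace V1 by a short circuit (node 2 merges into node 0) — and find the resistance seen between A (node 1) and B (node 0).
Reduce the network between node 1 (A) and node 0 (B) by series/parallel combination:
  Rp1 = R1 ‖ R2 (parallel, both between nodes 0 and 1) = 1/(1/150 + 1/50) = 37.5 Ω
R_th = 37.5 Ω
I_n = V_th/R_th = 3.75/37.5 = 0.1 A, and R_n = R_th = 37.5 Ω

Final answer: I_n = 0.1 A, R_n = 37.5 Ω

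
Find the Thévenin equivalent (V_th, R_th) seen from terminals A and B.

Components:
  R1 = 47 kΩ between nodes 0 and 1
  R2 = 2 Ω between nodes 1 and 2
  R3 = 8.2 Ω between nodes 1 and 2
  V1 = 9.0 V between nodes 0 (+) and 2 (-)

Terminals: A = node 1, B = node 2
Step 1 — V_th is the open-circuit voltage V_A - V_B (nothing connected across the terminals).
Nodal analysis, taking node 2 as the 0 V reference.
Source V1 fixes V_0 = 9 V.
KCL at each unknown node (sum of currents leaving = 0; resistances in Ω):
  Node 1: (V_1 - 9)/47000 + (V_1 - 0)/2 + (V_1 - 0)/8.2 = 0
Collecting terms: 0.622 × V_1 = 0.0001915  =>  V_1 = 0.0003079 V
V_th = V_1 - V_2 = 0.0003079 - 0 = 0.0003079 V
Step 2 — R_th: zero the source — replace V1 by a short circuit (node 2 merges into node 0) — and find the resistance seen between A (node 1) and B (node 0).
Reduce the network between node 1 (A) and node 0 (B) by series/parallel combination:
  Rp1 = R1 ‖ R2 ‖ R3 (parallel, all between nodes 0 and 1) = 1/(1/47000 + 1/2 + 1/8.2) = 1.608 Ω
R_th = 1.608 Ω

Final answer: V_th = 0.0003079 V, R_th = 1.608 Ω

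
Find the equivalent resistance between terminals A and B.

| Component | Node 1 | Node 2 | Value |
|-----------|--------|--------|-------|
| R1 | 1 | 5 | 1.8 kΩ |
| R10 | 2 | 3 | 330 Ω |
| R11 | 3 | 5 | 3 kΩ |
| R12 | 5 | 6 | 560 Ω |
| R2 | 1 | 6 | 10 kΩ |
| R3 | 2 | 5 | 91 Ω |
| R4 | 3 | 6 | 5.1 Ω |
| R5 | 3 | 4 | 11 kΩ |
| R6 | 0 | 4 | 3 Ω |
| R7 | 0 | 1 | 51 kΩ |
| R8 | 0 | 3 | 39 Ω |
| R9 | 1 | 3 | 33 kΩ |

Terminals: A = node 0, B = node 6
The network is not a plain series/parallel combination. Inject a 1 A test current into terminal A (node 0) and return it from terminal B (node 6); then R_eq = V_A / (1 A).
Nodal analysis, taking node 6 as the 0 V reference.
Current source I_test pushes 1 A into node 0 and draws it out of node 6.
KCL at each unknown node (sum of currents leaving = 0; resistances in Ω):
  Node 0: (V_0 - V_4)/3 + (V_0 - V_1)/51000 + (V_0 - V_3)/39 - 1 = 0
  Node 1: (V_1 - V_0)/51000 + (V_1 - V_5)/1800 + (V_1 - 0)/10000 + (V_1 - V_3)/33000 = 0
  Node 2: (V_2 - V_5)/91 + (V_2 - V_3)/330 = 0
  Node 3: (V_3 - V_0)/39 + (V_3 - V_1)/33000 + (V_3 - V_2)/330 + (V_3 - 0)/5.1 + (V_3 - V_4)/11000 + (V_3 - V_5)/3000 = 0
  Node 4: (V_4 - V_0)/3 + (V_4 - V_3)/11000 = 0
  Node 5: (V_5 - V_1)/1800 + (V_5 - V_2)/91 + (V_5 - V_3)/3000 + (V_5 - 0)/560 = 0
Collecting terms (coefficients in siemens):
  0.359·V_0 - 0.00001961·V_1 - 0.02564·V_3 - 0.3333·V_4 = 1
  0.0007055·V_1 - 0.00001961·V_0 - 0.0000303·V_3 - 0.0005556·V_5 = 0
  0.01402·V_2 - 0.00303·V_3 - 0.01099·V_5 = 0
  0.2252·V_3 - 0.02564·V_0 - 0.0000303·V_1 - 0.00303·V_2 - 0.00009091·V_4 - 0.0003333·V_5 = 0
  0.3334·V_4 - 0.3333·V_0 - 0.00009091·V_3 = 0
  0.01366·V_5 - 0.0005556·V_1 - 0.01099·V_2 - 0.0003333·V_3 = 0
Solving these 6 simultaneous equations (Gaussian elimination) gives:
  V_0 = 43.9 V, V_1 = 3.919 V, V_2 = 3.565 V, V_3 = 5.069 V
  V_4 = 43.89 V, V_5 = 3.15 V
R_eq = V_0 / 1 A = 43.9 Ω

Final answer: 43.9 Ω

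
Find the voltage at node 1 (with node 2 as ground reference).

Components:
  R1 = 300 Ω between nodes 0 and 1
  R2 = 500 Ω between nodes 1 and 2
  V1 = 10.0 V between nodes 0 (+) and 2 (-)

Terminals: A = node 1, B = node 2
Nodal analysis, taking node 2 as the 0 V reference.
Source V1 fixes V_0 = 10 V.
KCL at each unknown node (sum of currents leaving = 0; resistances in Ω):
  Node 1: (V_1 - 10)/300 + (V_1 - 0)/500 = 0
Collecting terms: 0.005333 × V_1 = 0.03333  =>  V_1 = 6.25 V
The requested potential is V_1 = 6.25 V.

Final answer: V_1 = 6.25 V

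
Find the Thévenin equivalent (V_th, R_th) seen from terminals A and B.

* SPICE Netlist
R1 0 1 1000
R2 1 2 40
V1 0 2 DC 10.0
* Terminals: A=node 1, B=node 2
Step 1 — V_th is the open-circuit voltage V_A - V_B (nothing connected across the terminals).
Nodal analysis, taking node 2 as the 0 V reference.
Source V1 fixes V_0 = 10 V.
KCL at each unknown node (sum of currents leaving = 0; resistances in Ω):
  Node 1: (V_1 - 10)/1000 + (V_1 - 0)/40 = 0
Collecting terms: 0.026 × V_1 = 0.01  =>  V_1 = 0.3846 V
V_th = V_1 - V_2 = 0.3846 - 0 = 0.3846 V
Step 2 — R_th: zero the source — replace V1 by a short circuit (node 2 merges into node 0) — and find the resistance seen between A (node 1) and B (node 0).
Reduce the network between node 1 (A) and node 0 (B) by series/parallel combination:
  Rp1 = R1 ‖ R2 (parallel, both between nodes 0 and 1) = 1/(1/1000 + 1/40) = 38.46 Ω
R_th = 38.46 Ω

Final answer: V_th = 0.3846 V, R_th = 38.46 Ω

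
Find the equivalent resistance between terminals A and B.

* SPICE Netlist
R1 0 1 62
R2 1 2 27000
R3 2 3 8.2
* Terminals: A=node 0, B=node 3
Reduce the network between node 0 (A) and node 3 (B) by series/parallel combination:
  Rs1 = R1 + R2 (series, joined only at node 1) = 62 + 27000 = 27060 Ω
  Rs2 = R3 + Rs1 (series, joined only at node 2) = 8.2 + 27060 = 27070 Ω
R_eq = 27.07 kΩ

Final answer: 27.07 kΩ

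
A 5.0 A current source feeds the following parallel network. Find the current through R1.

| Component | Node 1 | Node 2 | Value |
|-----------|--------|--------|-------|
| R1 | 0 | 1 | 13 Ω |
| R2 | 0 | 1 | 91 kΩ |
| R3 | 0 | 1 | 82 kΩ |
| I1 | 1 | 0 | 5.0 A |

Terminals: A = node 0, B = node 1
All resistors sit directly between nodes 0 and 1, so they are in parallel and share one voltage V; the full source current 5 A splits among them.
1/R_par = 1/13 + 1/91000 + 1/82000 = 0.07695 S  =>  R_par = 13 Ω
V = I × R_par = 5 × 13 = 64.98 V
I_R1 = V/R1 = 64.98/13 = 4.998 A

Final answer: 4.998 A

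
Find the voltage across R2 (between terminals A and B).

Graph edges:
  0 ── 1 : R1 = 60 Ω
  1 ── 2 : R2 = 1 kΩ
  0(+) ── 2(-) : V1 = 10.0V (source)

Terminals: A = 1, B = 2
R1 and R2 are in series across V1 (node 0 → node 1 → node 2), and the output A–B is taken across R2, so this is a voltage divider.
Series current: I = V1/(R1 + R2) = 10/(60 + 1000) = 10/1060 = 0.009434 A
V_R2 = I × R2 = V1 × R2/(R1 + R2) = 10 × 1000/1060 = 9.434 V

Final answer: 9.434 V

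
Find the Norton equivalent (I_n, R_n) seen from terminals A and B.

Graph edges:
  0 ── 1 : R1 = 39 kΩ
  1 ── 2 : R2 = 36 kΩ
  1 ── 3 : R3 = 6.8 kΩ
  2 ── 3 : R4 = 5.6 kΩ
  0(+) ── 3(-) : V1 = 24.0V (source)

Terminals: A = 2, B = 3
Find the Thévenin equivalent first; then I_n = V_th/R_th and R_n = R_th.
Step 1 — V_th is the open-circuit voltage V_A - V_B (nothing connected across the terminals).
Nodal analysis, taking node 3 as the 0 V reference.
Source V1 fixes V_0 = 24 V.
KCL at each unknown node (sum of currents leaving = 0; resistances in Ω):
  Node 1: (V_1 - 24)/39000 + (V_1 - V_2)/36000 + (V_1 - 0)/6800 = 0
  Node 2: (V_2 - V_1)/36000 + (V_2 - 0)/5600 = 0
Collecting terms (coefficients in siemens):
  0.0002005·V_1 - 0.00002778·V_2 = 0.0006154
  0.0002063·V_2 - 0.00002778·V_1 = 0
Determinant D = (0.0002005)(0.0002063) - (-0.00002778)(-0.00002778) = 0.0000000406
V_1 = [(0.0006154)(0.0002063) - (-0.00002778)(0)]/D = 3.128 V
V_2 = [(0.0002005)(0) - (0.0006154)(-0.00002778)]/D = 0.4211 V
V_th = V_2 - V_3 = 0.4211 - 0 = 0.4211 V
Step 2 — R_th: zero the source — replace V1 by a short circuit (node 3 merges into node 0) — and find the resistance seen between A (node 2) and B (node 0).
Reduce the network between node 2 (A) and node 0 (B) by series/parallel combination:
  Rp1 = R1 ‖ R3 (parallel, both between nodes 0 and 1) = 1/(1/39000 + 1/6800) = 5790 Ω
  Rs1 = R2 + Rp1 (series, joined only at node 1) = 36000 + 5790 = 41790 Ω
  Rp2 = R4 ‖ Rs1 (parallel, both between nodes 0 and 2) = 1/(1/5600 + 1/41790) = 4938 Ω
R_th = 4.938 kΩ
I_n = V_th/R_th = 0.4211/4938 = 0.00008527 A, and R_n = R_th = 4.938 kΩ

Final answer: I_n = 8.527e-05 A, R_n = 4.938 kΩ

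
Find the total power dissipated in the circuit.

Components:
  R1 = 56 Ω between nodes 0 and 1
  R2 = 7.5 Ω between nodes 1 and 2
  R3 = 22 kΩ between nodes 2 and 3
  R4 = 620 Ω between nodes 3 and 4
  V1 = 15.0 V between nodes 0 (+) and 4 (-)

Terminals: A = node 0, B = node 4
Nodal analysis, taking node 4 as the 0 V reference.
Source V1 fixes V_0 = 15 V.
KCL at each unknown node (sum of currents leaving = 0; resistances in Ω):
  Node 1: (V_1 - 15)/56 + (V_1 - V_2)/7.5 = 0
  Node 2: (V_2 - V_1)/7.5 + (V_2 - V_3)/22000 = 0
  Node 3: (V_3 - V_2)/22000 + (V_3 - 0)/620 = 0
Collecting terms (coefficients in siemens):
  0.1512·V_1 - 0.1333·V_2 = 0.2679
  0.1334·V_2 - 0.1333·V_1 - 0.00004545·V_3 = 0
  0.001658·V_3 - 0.00004545·V_2 = 0
Solving these 3 simultaneous equations (Gaussian elimination) gives:
  V_1 = 14.96 V, V_2 = 14.96 V, V_3 = 0.41 V
Power in each resistor, P = (ΔV)²/R:
  P_R1 = (15 - 14.96)²/56 = 0.00002449 W
  P_R2 = (14.96 - 14.96)²/7.5 = 0.00000328 W
  P_R3 = (14.96 - 0.41)²/22000 = 0.00962 W
  P_R4 = (0.41 - 0)²/620 = 0.0002711 W
P_total = P_R1 + P_R2 + P_R3 + P_R4 = 0.009919 W

Final answer: 0.009919 W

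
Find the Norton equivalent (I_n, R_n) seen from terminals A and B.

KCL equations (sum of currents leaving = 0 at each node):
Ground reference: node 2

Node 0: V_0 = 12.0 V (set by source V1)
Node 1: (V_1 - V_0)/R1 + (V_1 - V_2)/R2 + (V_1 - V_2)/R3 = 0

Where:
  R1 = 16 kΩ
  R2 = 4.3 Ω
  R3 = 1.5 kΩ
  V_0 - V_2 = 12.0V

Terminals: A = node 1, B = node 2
Find the Thévenin equivalent first; then I_n = V_th/R_th and R_n = R_th.
Step 1 — V_th is the open-circuit voltage V_A - V_B (nothing connected across the terminals).
Nodal analysis, taking node 2 as the 0 V reference.
Source V1 fixes V_0 = 12 V.
KCL at each unknown node (sum of currents leaving = 0; resistances in Ω):
  Node 1: (V_1 - 12)/16000 + (V_1 - 0)/4.3 + (V_1 - 0)/1500 = 0
Collecting terms: 0.2333 × V_1 = 0.00075  =>  V_1 = 0.003215 V
V_th = V_1 - V_2 = 0.003215 - 0 = 0.003215 V
Step 2 — R_th: zero the source — replace V1 by a short circuit (node 2 merges into node 0) — and find the resistance seen between A (node 1) and B (node 0).
Reduce the network between node 1 (A) and node 0 (B) by series/parallel combination:
  Rp1 = R1 ‖ R2 ‖ R3 (parallel, all between nodes 0 and 1) = 1/(1/16000 + 1/4.3 + 1/1500) = 4.287 Ω
R_th = 4.287 Ω
I_n = V_th/R_th = 0.003215/4.287 = 0.00075 A, and R_n = R_th = 4.287 Ω

Final answer: I_n = 0.00075 A, R_n = 4.287 Ω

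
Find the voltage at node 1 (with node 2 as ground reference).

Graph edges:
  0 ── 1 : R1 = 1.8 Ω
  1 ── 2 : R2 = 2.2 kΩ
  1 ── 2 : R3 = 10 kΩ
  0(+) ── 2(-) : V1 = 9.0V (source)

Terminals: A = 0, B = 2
Nodal analysis, taking node 2 as the 0 V reference.
Source V1 fixes V_0 = 9 V.
KCL at each unknown node (sum of currents leaving = 0; resistances in Ω):
  Node 1: (V_1 - 9)/1.8 + (V_1 - 0)/2200 + (V_1 - 0)/10000 = 0
Collecting terms: 0.5561 × V_1 = 5  =>  V_1 = 8.991 V
The requested potential is V_1 = 8.991 V.

Final answer: V_1 = 8.991 V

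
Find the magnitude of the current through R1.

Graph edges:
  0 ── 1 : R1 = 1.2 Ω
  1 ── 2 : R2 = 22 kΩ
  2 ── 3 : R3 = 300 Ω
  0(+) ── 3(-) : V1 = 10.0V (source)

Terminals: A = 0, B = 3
Nodal analysis, taking node 3 as the 0 V reference.
Source V1 fixes V_0 = 10 V.
KCL at each unknown node (sum of currents leaving = 0; resistances in Ω):
  Node 1: (V_1 - 10)/1.2 + (V_1 - V_2)/22000 = 0
  Node 2: (V_2 - V_1)/22000 + (V_2 - 0)/300 = 0
Collecting terms (coefficients in siemens):
  0.8334·V_1 - 0.00004545·V_2 = 8.333
  0.003379·V_2 - 0.00004545·V_1 = 0
Determinant D = (0.8334)(0.003379) - (-0.00004545)(-0.00004545) = 0.002816
V_1 = [(8.333)(0.003379) - (-0.00004545)(0)]/D = 9.999 V
V_2 = [(0.8334)(0) - (8.333)(-0.00004545)]/D = 0.1345 V
I_R1 = (V_0 - V_1)/R1 = (10 - 9.999)/1.2 = 0.0004484 A
|I_R1| = 0.0004484 A

Final answer: |I_R1| = 0.0004484 A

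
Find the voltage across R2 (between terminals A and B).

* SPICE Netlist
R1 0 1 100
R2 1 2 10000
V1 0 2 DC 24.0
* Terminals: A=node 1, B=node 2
R1 and R2 are in series across V1 (node 0 → node 1 → node 2), and the output A–B is taken across R2, so this is a voltage divider.
Series current: I = V1/(R1 + R2) = 24/(100 + 10000) = 24/10100 = 0.002376 A
V_R2 = I × R2 = V1 × R2/(R1 + R2) = 24 × 10000/10100 = 23.76 V

Final answer: 23.76 V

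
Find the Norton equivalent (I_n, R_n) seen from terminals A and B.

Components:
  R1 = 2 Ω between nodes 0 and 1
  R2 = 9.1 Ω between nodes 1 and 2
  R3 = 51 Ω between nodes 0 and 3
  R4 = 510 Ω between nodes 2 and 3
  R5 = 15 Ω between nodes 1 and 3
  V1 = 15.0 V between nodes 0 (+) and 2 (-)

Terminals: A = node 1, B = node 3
Find the Thévenin equivalent first; then I_n = V_th/R_th and R_n = R_th.
Step 1 — V_th is the open-circuit voltage V_A - V_B (nothing connected across the terminals).
Nodal analysis, taking node 2 as the 0 V reference.
Source V1 fixes V_0 = 15 V.
KCL at each unknown node (sum of currents leaving = 0; resistances in Ω):
  Node 1: (V_1 - 15)/2 + (V_1 - 0)/9.1 + (V_1 - V_3)/15 = 0
  Node 3: (V_3 - 15)/51 + (V_3 - 0)/510 + (V_3 - V_1)/15 = 0
Collecting terms (coefficients in siemens):
  0.6766·V_1 - 0.06667·V_3 = 7.5
  0.08824·V_3 - 0.06667·V_1 = 0.2941
Determinant D = (0.6766)(0.08824) - (-0.06667)(-0.06667) = 0.05525
V_1 = [(7.5)(0.08824) - (-0.06667)(0.2941)]/D = 12.33 V
V_3 = [(0.6766)(0.2941) - (7.5)(-0.06667)]/D = 12.65 V
V_th = V_1 - V_3 = 12.33 - 12.65 = -0.3188 V
Step 2 — R_th: zero the source — replace V1 by a short circuit (node 2 merges into node 0) — and find the resistance seen between A (node 1) and B (node 3).
Reduce the network between node 1 (A) and node 3 (B) by series/parallel combination:
  Rp1 = R1 ‖ R2 (parallel, both between nodes 0 and 1) = 1/(1/2 + 1/9.1) = 1.64 Ω
  Rp2 = R3 ‖ R4 (parallel, both between nodes 0 and 3) = 1/(1/51 + 1/510) = 46.36 Ω
  Rs1 = Rp1 + Rp2 (series, joined only at node 0) = 1.64 + 46.36 = 48 Ω
  Rp3 = R5 ‖ Rs1 (parallel, both between nodes 1 and 3) = 1/(1/15 + 1/48) = 11.43 Ω
R_th = 11.43 Ω
I_n = V_th/R_th = -0.3188/11.43 = -0.0279 A, and R_n = R_th = 11.43 Ω

Final answer: I_n = -0.0279 A, R_n = 11.43 Ω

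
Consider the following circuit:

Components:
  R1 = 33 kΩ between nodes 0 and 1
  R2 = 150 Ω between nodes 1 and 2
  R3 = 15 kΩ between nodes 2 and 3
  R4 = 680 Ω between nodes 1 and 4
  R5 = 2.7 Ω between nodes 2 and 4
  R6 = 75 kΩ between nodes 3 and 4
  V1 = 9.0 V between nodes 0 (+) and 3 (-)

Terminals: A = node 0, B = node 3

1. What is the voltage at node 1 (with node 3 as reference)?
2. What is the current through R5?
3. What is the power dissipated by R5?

Nodal analysis, taking node 3 as the 0 V reference.
Source V1 fixes V_0 = 9 V.
KCL at each unknown node (sum of currents leaving = 0; resistances in Ω):
  Node 1: (V_1 - 9)/33000 + (V_1 - V_2)/150 + (V_1 - V_4)/680 = 0
  Node 2: (V_2 - V_1)/150 + (V_2 - 0)/15000 + (V_2 - V_4)/2.7 = 0
  Node 4: (V_4 - V_1)/680 + (V_4 - V_2)/2.7 + (V_4 - 0)/75000 = 0
Collecting terms (coefficients in siemens):
  0.008168·V_1 - 0.006667·V_2 - 0.001471·V_4 = 0.0002727
  0.3771·V_2 - 0.006667·V_1 - 0.3704·V_4 = 0
  0.3719·V_4 - 0.001471·V_1 - 0.3704·V_2 = 0
Solving these 3 simultaneous equations (Gaussian elimination) gives:
  V_1 = 2.49 V, V_2 = 2.466 V, V_4 = 2.466 V
Part 1:
  Read off the nodal solution: V_1 = 2.49 V
Part 2:
  I_R5 = (V_2 - V_4)/R5 = (2.466 - 2.466)/2.7 = -0.000002764 A
  Magnitude: I_R5 = 0.000002764 A
Part 3:
  I_R5 = (V_2 - V_4)/R5 = (2.466 - 2.466)/2.7 = -0.000002764 A
  P_R5 = I_R5² × R5 = (-0.000002764)² × 2.7 = 0.00000000002062 W

Final answers:
1. V_1 = 2.49 V
2. I_R5 = 2.764e-06 A
3. P_R5 = 2.062e-11 W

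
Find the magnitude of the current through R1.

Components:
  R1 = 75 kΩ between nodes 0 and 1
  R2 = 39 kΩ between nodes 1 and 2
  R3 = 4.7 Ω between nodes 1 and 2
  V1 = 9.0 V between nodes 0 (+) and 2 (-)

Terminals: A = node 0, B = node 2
Nodal analysis, taking node 2 as the 0 V reference.
Source V1 fixes V_0 = 9 V.
KCL at each unknown node (sum of currents leaving = 0; resistances in Ω):
  Node 1: (V_1 - 9)/75000 + (V_1 - 0)/39000 + (V_1 - 0)/4.7 = 0
Collecting terms: 0.2128 × V_1 = 0.00012  =>  V_1 = 0.0005639 V
I_R1 = (V_0 - V_1)/R1 = (9 - 0.0005639)/75000 = 0.00012 A
|I_R1| = 0.00012 A

Final answer: |I_R1| = 0.00012 A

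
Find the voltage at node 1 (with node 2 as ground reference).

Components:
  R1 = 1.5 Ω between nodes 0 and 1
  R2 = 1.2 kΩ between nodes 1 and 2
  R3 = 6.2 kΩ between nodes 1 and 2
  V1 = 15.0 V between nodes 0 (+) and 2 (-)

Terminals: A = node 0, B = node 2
Nodal analysis, taking node 2 as the 0 V reference.
Source V1 fixes V_0 = 15 V.
KCL at each unknown node (sum of currents leaving = 0; resistances in Ω):
  Node 1: (V_1 - 15)/1.5 + (V_1 - 0)/1200 + (V_1 - 0)/6200 = 0
Collecting terms: 0.6677 × V_1 = 10  =>  V_1 = 14.98 V
The requested potential is V_1 = 14.98 V.

Final answer: V_1 = 14.98 V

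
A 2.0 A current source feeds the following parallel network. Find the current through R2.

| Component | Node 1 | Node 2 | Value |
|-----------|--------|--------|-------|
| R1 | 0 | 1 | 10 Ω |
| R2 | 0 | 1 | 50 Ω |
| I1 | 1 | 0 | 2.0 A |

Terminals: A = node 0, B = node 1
All resistors sit directly between nodes 0 and 1, so they are in parallel and share one voltage V; the full source current 2 A splits among them.
1/R_par = 1/10 + 1/50 = 0.12 S  =>  R_par = 8.333 Ω
V = I × R_par = 2 × 8.333 = 16.67 V
I_R2 = V/R2 = 16.67/50 = 0.3333 A

Final answer: 0.3333 A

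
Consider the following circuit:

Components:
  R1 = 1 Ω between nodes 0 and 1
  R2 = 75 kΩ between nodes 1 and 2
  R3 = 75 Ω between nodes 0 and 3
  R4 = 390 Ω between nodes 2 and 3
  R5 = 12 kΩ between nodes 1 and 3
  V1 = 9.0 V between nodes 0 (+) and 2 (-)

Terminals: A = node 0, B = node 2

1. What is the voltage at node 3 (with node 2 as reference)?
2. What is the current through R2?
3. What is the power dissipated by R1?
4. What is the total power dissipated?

Nodal analysis, taking node 2 as the 0 V reference.
Source V1 fixes V_0 = 9 V.
KCL at each unknown node (sum of currents leaving = 0; resistances in Ω):
  Node 1: (V_1 - 9)/1 + (V_1 - 0)/75000 + (V_1 - V_3)/12000 = 0
  Node 3: (V_3 - 9)/75 + (V_3 - 0)/390 + (V_3 - V_1)/12000 = 0
Collecting terms (coefficients in siemens):
  1·V_1 - 0.00008333·V_3 = 9
  0.01598·V_3 - 0.00008333·V_1 = 0.12
Determinant D = (1)(0.01598) - (-0.00008333)(-0.00008333) = 0.01598
V_1 = [(9)(0.01598) - (-0.00008333)(0.12)]/D = 9 V
V_3 = [(1)(0.12) - (9)(-0.00008333)]/D = 7.556 V
Part 1:
  Read off the nodal solution: V_3 = 7.556 V
Part 2:
  I_R2 = (V_1 - V_2)/R2 = (9 - 0)/75000 = 0.00012 A
  Magnitude: I_R2 = 0.00012 A
Part 3:
  I_R1 = (V_0 - V_1)/R1 = (9 - 9)/1 = 0.0002403 A
  P_R1 = I_R1² × R1 = (0.0002403)² × 1 = 0.00000005775 W
Part 4:
  Power in each resistor, P = (ΔV)²/R:
    P_R1 = (9 - 9)²/1 = 0.00000005775 W
    P_R2 = (9 - 0)²/75000 = 0.00108 W
    P_R3 = (9 - 7.556)²/75 = 0.0278 W
    P_R4 = (0 - 7.556)²/390 = 0.1464 W
    P_R5 = (9 - 7.556)²/12000 = 0.0001737 W
  P_total = P_R1 + P_R2 + P_R3 + P_R4 + P_R5 = 0.1754 W

Final answers:
1. V_3 = 7.556 V
2. I_R2 = 0.00012 A
3. P_R1 = 5.775e-08 W
4. P_total = 0.1754 W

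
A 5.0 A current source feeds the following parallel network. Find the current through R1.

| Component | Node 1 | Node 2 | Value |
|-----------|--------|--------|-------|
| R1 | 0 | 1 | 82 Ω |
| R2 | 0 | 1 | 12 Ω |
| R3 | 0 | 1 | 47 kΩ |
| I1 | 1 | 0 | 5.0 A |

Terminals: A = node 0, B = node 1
All resistors sit directly between nodes 0 and 1, so they are in parallel and share one voltage V; the full source current 5 A splits among them.
1/R_par = 1/82 + 1/12 + 1/47000 = 0.09555 S  =>  R_par = 10.47 Ω
V = I × R_par = 5 × 10.47 = 52.33 V
I_R1 = V/R1 = 52.33/82 = 0.6382 A

Final answer: 0.6382 A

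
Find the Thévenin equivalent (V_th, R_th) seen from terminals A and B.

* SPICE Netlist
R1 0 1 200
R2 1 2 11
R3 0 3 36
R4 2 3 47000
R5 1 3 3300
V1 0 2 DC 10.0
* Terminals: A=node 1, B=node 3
Step 1 — V_th is the open-circuit voltage V_A - V_B (nothing connected across the terminals).
Nodal analysis, taking node 2 as the 0 V reference.
Source V1 fixes V_0 = 10 V.
KCL at each unknown node (sum of currents leaving = 0; resistances in Ω):
  Node 1: (V_1 - 10)/200 + (V_1 - 0)/11 + (V_1 - V_3)/3300 = 0
  Node 3: (V_3 - 10)/36 + (V_3 - 0)/47000 + (V_3 - V_1)/3300 = 0
Collecting terms (coefficients in siemens):
  0.09621·V_1 - 0.000303·V_3 = 0.05
  0.0281·V_3 - 0.000303·V_1 = 0.2778
Determinant D = (0.09621)(0.0281) - (-0.000303)(-0.000303) = 0.002704
V_1 = [(0.05)(0.0281) - (-0.000303)(0.2778)]/D = 0.5508 V
V_3 = [(0.09621)(0.2778) - (0.05)(-0.000303)]/D = 9.891 V
V_th = V_1 - V_3 = 0.5508 - 9.891 = -9.34 V
Step 2 — R_th: zero the source — replace V1 by a short circuit (node 2 merges into node 0) — and find the resistance seen between A (node 1) and B (node 3).
Reduce the network between node 1 (A) and node 3 (B) by series/parallel combination:
  Rp1 = R1 ‖ R2 (parallel, both between nodes 0 and 1) = 1/(1/200 + 1/11) = 10.43 Ω
  Rp2 = R3 ‖ R4 (parallel, both between nodes 0 and 3) = 1/(1/36 + 1/47000) = 35.97 Ω
  Rs1 = Rp1 + Rp2 (series, joined only at node 0) = 10.43 + 35.97 = 46.4 Ω
  Rp3 = R5 ‖ Rs1 (parallel, both between nodes 1 and 3) = 1/(1/3300 + 1/46.4) = 45.76 Ω
R_th = 45.76 Ω

Final answer: V_th = -9.34 V, R_th = 45.76 Ω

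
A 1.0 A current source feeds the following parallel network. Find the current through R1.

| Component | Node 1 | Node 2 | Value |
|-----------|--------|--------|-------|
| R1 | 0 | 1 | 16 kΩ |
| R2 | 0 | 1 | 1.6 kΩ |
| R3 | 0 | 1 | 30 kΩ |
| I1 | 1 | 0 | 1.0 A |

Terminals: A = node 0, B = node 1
All resistors sit directly between nodes 0 and 1, so they are in parallel and share one voltage V; the full source current 1 A splits among them.
1/R_par = 1/16000 + 1/1600 + 1/30000 = 0.0007208 S  =>  R_par = 1387 Ω
V = I × R_par = 1 × 1387 = 1387 V
I_R1 = V/R1 = 1387/16000 = 0.08671 A

Final answer: 0.08671 A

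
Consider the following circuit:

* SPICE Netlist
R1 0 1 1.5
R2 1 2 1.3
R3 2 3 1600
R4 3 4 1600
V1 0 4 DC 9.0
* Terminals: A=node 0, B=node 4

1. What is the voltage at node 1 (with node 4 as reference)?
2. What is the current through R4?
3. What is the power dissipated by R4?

Nodal analysis, taking node 4 as the 0 V reference.
Source V1 fixes V_0 = 9 V.
KCL at each unknown node (sum of currents leaving = 0; resistances in Ω):
  Node 1: (V_1 - 9)/1.5 + (V_1 - V_2)/1.3 = 0
  Node 2: (V_2 - V_1)/1.3 + (V_2 - V_3)/1600 = 0
  Node 3: (V_3 - V_2)/1600 + (V_3 - 0)/1600 = 0
Collecting terms (coefficients in siemens):
  1.436·V_1 - 0.7692·V_2 = 6
  0.7699·V_2 - 0.7692·V_1 - 0.000625·V_3 = 0
  0.00125·V_3 - 0.000625·V_2 = 0
Solving these 3 simultaneous equations (Gaussian elimination) gives:
  V_1 = 8.996 V, V_2 = 8.992 V, V_3 = 4.496 V
Part 1:
  Read off the nodal solution: V_1 = 8.996 V
Part 2:
  I_R4 = (V_3 - V_4)/R4 = (4.496 - 0)/1600 = 0.00281 A
  Magnitude: I_R4 = 0.00281 A
Part 3:
  I_R4 = (V_3 - V_4)/R4 = (4.496 - 0)/1600 = 0.00281 A
  P_R4 = I_R4² × R4 = (0.00281)² × 1600 = 0.01263 W

Final answers:
1. V_1 = 8.996 V
2. I_R4 = 0.00281 A
3. P_R4 = 0.01263 W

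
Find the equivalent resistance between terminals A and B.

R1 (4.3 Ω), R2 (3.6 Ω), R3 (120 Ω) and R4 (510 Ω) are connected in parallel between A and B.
Reduce the network between node 0 (A) and node 1 (B) by series/parallel combination:
  Rp1 = R1 ‖ R2 ‖ R3 ‖ R4 (parallel, all between nodes 0 and 1) = 1/(1/4.3 + 1/3.6 + 1/120 + 1/510) = 1.921 Ω
R_eq = 1.921 Ω

Final answer: 1.921 Ω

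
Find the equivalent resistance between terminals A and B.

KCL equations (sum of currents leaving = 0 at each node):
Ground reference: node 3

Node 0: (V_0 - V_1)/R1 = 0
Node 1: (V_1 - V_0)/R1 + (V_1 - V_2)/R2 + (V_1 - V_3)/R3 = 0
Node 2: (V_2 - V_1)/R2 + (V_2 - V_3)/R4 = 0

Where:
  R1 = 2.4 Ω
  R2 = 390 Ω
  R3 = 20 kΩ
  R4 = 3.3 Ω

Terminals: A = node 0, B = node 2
Reduce the network between node 0 (A) and node 2 (B) by series/parallel combination:
  Rs1 = R3 + R4 (series, joined only at node 3) = 20000 + 3.3 = 20000 Ω
  Rp1 = R2 ‖ Rs1 (parallel, both between nodes 1 and 2) = 1/(1/390 + 1/20000) = 382.5 Ω
  Rs2 = R1 + Rp1 (series, joined only at node 1) = 2.4 + 382.5 = 384.9 Ω
R_eq = 384.9 Ω

Final answer: 384.9 Ω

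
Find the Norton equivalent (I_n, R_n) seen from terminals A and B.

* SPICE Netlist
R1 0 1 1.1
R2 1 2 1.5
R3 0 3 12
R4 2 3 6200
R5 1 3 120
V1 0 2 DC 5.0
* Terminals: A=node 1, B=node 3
Find the Thévenin equivalent first; then I_n = V_th/R_th and R_n = R_th.
Step 1 — V_th is the open-circuit voltage V_A - V_B (nothing connected across the terminals).
Nodal analysis, taking node 2 as the 0 V reference.
Source V1 fixes V_0 = 5 V.
KCL at each unknown node (sum of currents leaving = 0; resistances in Ω):
  Node 1: (V_1 - 5)/1.1 + (V_1 - 0)/1.5 + (V_1 - V_3)/120 = 0
  Node 3: (V_3 - 5)/12 + (V_3 - 0)/6200 + (V_3 - V_1)/120 = 0
Collecting terms (coefficients in siemens):
  1.584·V_1 - 0.008333·V_3 = 4.545
  0.09183·V_3 - 0.008333·V_1 = 0.4167
Determinant D = (1.584)(0.09183) - (-0.008333)(-0.008333) = 0.1454
V_1 = [(4.545)(0.09183) - (-0.008333)(0.4167)]/D = 2.895 V
V_3 = [(1.584)(0.4167) - (4.545)(-0.008333)]/D = 4.8 V
V_th = V_1 - V_3 = 2.895 - 4.8 = -1.905 V
Step 2 — R_th: zero the source — replace V1 by a short circuit (node 2 merges into node 0) — and find the resistance seen between A (node 1) and B (node 3).
Reduce the network between node 1 (A) and node 3 (B) by series/parallel combination:
  Rp1 = R1 ‖ R2 (parallel, both between nodes 0 and 1) = 1/(1/1.1 + 1/1.5) = 0.6346 Ω
  Rp2 = R3 ‖ R4 (parallel, both between nodes 0 and 3) = 1/(1/12 + 1/6200) = 11.98 Ω
  Rs1 = Rp1 + Rp2 (series, joined only at node 0) = 0.6346 + 11.98 = 12.61 Ω
  Rp3 = R5 ‖ Rs1 (parallel, both between nodes 1 and 3) = 1/(1/120 + 1/12.61) = 11.41 Ω
R_th = 11.41 Ω
I_n = V_th/R_th = -1.905/11.41 = -0.167 A, and R_n = R_th = 11.41 Ω

Final answer: I_n = -0.167 A, R_n = 11.41 Ω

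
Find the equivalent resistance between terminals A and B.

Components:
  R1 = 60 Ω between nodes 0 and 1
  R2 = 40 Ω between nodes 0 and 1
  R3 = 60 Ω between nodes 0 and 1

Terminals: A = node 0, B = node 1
Reduce the network between node 0 (A) and node 1 (B) by series/parallel combination:
  Rp1 = R1 ‖ R2 ‖ R3 (parallel, all between nodes 0 and 1) = 1/(1/60 + 1/40 + 1/60) = 17.14 Ω
R_eq = 17.14 Ω

Final answer: 17.14 Ω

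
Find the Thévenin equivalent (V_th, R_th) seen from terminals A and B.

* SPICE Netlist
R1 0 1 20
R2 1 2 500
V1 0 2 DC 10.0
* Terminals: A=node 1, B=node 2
Step 1 — V_th is the open-circuit voltage V_A - V_B (nothing connected across the terminals).
Nodal analysis, taking node 2 as the 0 V reference.
Source V1 fixes V_0 = 10 V.
KCL at each unknown node (sum of currents leaving = 0; resistances in Ω):
  Node 1: (V_1 - 10)/20 + (V_1 - 0)/500 = 0
Collecting terms: 0.052 × V_1 = 0.5  =>  V_1 = 9.615 V
V_th = V_1 - V_2 = 9.615 - 0 = 9.615 V
Step 2 — R_th: zero the source — replace V1 by a short circuit (node 2 merges into node 0) — and find the resistance seen between A (node 1) and B (node 0).
Reduce the network between node 1 (A) and node 0 (B) by series/parallel combination:
  Rp1 = R1 ‖ R2 (parallel, both between nodes 0 and 1) = 1/(1/20 + 1/500) = 19.23 Ω
R_th = 19.23 Ω

Final answer: V_th = 9.615 V, R_th = 19.23 Ω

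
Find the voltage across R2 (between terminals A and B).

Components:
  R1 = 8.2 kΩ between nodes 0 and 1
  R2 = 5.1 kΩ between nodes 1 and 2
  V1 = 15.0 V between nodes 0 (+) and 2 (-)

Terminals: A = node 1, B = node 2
R1 and R2 are in series across V1 (node 0 → node 1 → node 2), and the output A–B is taken across R2, so this is a voltage divider.
Series current: I = V1/(R1 + R2) = 15/(8200 + 5100) = 15/13300 = 0.001128 A
V_R2 = I × R2 = V1 × R2/(R1 + R2) = 15 × 5100/13300 = 5.752 V

Final answer: 5.752 V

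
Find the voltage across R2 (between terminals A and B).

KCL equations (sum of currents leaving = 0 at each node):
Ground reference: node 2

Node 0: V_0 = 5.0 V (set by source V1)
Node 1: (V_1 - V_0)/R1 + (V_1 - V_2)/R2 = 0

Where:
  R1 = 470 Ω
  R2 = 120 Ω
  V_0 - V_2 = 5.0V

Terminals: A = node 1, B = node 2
R1 and R2 are in series across V1 (node 0 → node 1 → node 2), and the output A–B is taken across R2, so this is a voltage divider.
Series current: I = V1/(R1 + R2) = 5/(470 + 120) = 5/590 = 0.008475 A
V_R2 = I × R2 = V1 × R2/(R1 + R2) = 5 × 120/590 = 1.017 V

Final answer: 1.017 V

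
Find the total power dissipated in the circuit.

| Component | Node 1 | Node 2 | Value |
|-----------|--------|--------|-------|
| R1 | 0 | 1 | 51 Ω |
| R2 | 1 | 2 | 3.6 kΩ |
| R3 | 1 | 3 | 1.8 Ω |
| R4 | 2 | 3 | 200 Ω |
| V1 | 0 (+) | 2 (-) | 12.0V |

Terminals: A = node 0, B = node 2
Nodal analysis, taking node 2 as the 0 V reference.
Source V1 fixes V_0 = 12 V.
KCL at each unknown node (sum of currents leaving = 0; resistances in Ω):
  Node 1: (V_1 - 12)/51 + (V_1 - 0)/3600 + (V_1 - V_3)/1.8 = 0
  Node 3: (V_3 - V_1)/1.8 + (V_3 - 0)/200 = 0
Collecting terms (coefficients in siemens):
  0.5754·V_1 - 0.5556·V_3 = 0.2353
  0.5606·V_3 - 0.5556·V_1 = 0
Determinant D = (0.5754)(0.5606) - (-0.5556)(-0.5556) = 0.01392
V_1 = [(0.2353)(0.5606) - (-0.5556)(0)]/D = 9.472 V
V_3 = [(0.5754)(0) - (0.2353)(-0.5556)]/D = 9.388 V
Power in each resistor, P = (ΔV)²/R:
  P_R1 = (12 - 9.472)²/51 = 0.1253 W
  P_R2 = (9.472 - 0)²/3600 = 0.02492 W
  P_R3 = (9.472 - 9.388)²/1.8 = 0.003966 W
  P_R4 = (0 - 9.388)²/200 = 0.4406 W
P_total = P_R1 + P_R2 + P_R3 + P_R4 = 0.5948 W

Final answer: 0.5948 W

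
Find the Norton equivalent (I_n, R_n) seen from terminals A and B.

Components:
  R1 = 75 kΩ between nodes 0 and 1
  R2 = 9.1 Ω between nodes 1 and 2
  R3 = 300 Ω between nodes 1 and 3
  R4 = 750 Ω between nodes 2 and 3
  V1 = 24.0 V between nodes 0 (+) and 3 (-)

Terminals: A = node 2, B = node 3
Find the Thévenin equivalent first; then I_n = V_th/R_th and R_n = R_th.
Step 1 — V_th is the open-circuit voltage V_A - V_B (nothing connected across the terminals).
Nodal analysis, taking node 3 as the 0 V reference.
Source V1 fixes V_0 = 24 V.
KCL at each unknown node (sum of currents leaving = 0; resistances in Ω):
  Node 1: (V_1 - 24)/75000 + (V_1 - V_2)/9.1 + (V_1 - 0)/300 = 0
  Node 2: (V_2 - V_1)/9.1 + (V_2 - 0)/750 = 0
Collecting terms (coefficients in siemens):
  0.1132·V_1 - 0.1099·V_2 = 0.00032
  0.1112·V_2 - 0.1099·V_1 = 0
Determinant D = (0.1132)(0.1112) - (-0.1099)(-0.1099) = 0.0005187
V_1 = [(0.00032)(0.1112) - (-0.1099)(0)]/D = 0.06861 V
V_2 = [(0.1132)(0) - (0.00032)(-0.1099)]/D = 0.06779 V
V_th = V_2 - V_3 = 0.06779 - 0 = 0.06779 V
Step 2 — R_th: zero the source — replace V1 by a short circuit (node 3 merges into node 0) — and find the resistance seen between A (node 2) and B (node 0).
Reduce the network between node 2 (A) and node 0 (B) by series/parallel combination:
  Rp1 = R1 ‖ R3 (parallel, both between nodes 0 and 1) = 1/(1/75000 + 1/300) = 298.8 Ω
  Rs1 = R2 + Rp1 (series, joined only at node 1) = 9.1 + 298.8 = 307.9 Ω
  Rp2 = R4 ‖ Rs1 (parallel, both between nodes 0 and 2) = 1/(1/750 + 1/307.9) = 218.3 Ω
R_th = 218.3 Ω
I_n = V_th/R_th = 0.06779/218.3 = 0.0003105 A, and R_n = R_th = 218.3 Ω

Final answer: I_n = 0.0003105 A, R_n = 218.3 Ω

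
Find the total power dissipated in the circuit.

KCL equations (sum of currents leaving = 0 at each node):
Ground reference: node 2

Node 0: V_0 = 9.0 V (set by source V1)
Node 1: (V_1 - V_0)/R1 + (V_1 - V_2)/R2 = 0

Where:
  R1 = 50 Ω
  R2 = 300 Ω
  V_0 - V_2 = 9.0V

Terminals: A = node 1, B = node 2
Nodal analysis, taking node 2 as the 0 V reference.
Source V1 fixes V_0 = 9 V.
KCL at each unknown node (sum of currents leaving = 0; resistances in Ω):
  Node 1: (V_1 - 9)/50 + (V_1 - 0)/300 = 0
Collecting terms: 0.02333 × V_1 = 0.18  =>  V_1 = 7.714 V
Power in each resistor, P = (ΔV)²/R:
  P_R1 = (9 - 7.714)²/50 = 0.03306 W
  P_R2 = (7.714 - 0)²/300 = 0.1984 W
P_total = P_R1 + P_R2 = 0.2314 W

Final answer: 0.2314 W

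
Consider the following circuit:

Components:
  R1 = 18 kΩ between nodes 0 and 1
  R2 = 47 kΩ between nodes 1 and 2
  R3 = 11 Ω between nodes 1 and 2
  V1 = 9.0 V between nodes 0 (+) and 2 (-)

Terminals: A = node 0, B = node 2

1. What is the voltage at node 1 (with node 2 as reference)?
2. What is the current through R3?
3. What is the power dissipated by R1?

Nodal analysis, taking node 2 as the 0 V reference.
Source V1 fixes V_0 = 9 V.
KCL at each unknown node (sum of currents leaving = 0; resistances in Ω):
  Node 1: (V_1 - 9)/18000 + (V_1 - 0)/47000 + (V_1 - 0)/11 = 0
Collecting terms: 0.09099 × V_1 = 0.0005  =>  V_1 = 0.005495 V
Part 1:
  Read off the nodal solution: V_1 = 0.005495 V
Part 2:
  I_R3 = (V_1 - V_2)/R3 = (0.005495 - 0)/11 = 0.0004996 A
  Magnitude: I_R3 = 0.0004996 A
Part 3:
  I_R1 = (V_0 - V_1)/R1 = (9 - 0.005495)/18000 = 0.0004997 A
  P_R1 = I_R1² × R1 = (0.0004997)² × 18000 = 0.004495 W

Final answers:
1. V_1 = 0.005495 V
2. I_R3 = 0.0004996 A
3. P_R1 = 0.004495 W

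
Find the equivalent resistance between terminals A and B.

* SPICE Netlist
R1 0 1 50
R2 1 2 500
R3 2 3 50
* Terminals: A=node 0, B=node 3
Reduce the network between node 0 (A) and node 3 (B) by series/parallel combination:
  Rs1 = R1 + R2 (series, joined only at node 1) = 50 + 500 = 550 Ω
  Rs2 = R3 + Rs1 (series, joined only at node 2) = 50 + 550 = 600 Ω
R_eq = 600 Ω

Final answer: 600 Ω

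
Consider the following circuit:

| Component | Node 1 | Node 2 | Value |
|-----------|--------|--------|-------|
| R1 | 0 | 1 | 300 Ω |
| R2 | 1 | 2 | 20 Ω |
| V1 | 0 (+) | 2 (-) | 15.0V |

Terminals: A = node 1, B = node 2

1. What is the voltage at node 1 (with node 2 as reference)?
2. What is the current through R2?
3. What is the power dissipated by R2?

Nodal analysis, taking node 2 as the 0 V reference.
Source V1 fixes V_0 = 15 V.
KCL at each unknown node (sum of currents leaving = 0; resistances in Ω):
  Node 1: (V_1 - 15)/300 + (V_1 - 0)/20 = 0
Collecting terms: 0.05333 × V_1 = 0.05  =>  V_1 = 0.9375 V
Part 1:
  Read off the nodal solution: V_1 = 0.9375 V
Part 2:
  I_R2 = (V_1 - V_2)/R2 = (0.9375 - 0)/20 = 0.04688 A
  Magnitude: I_R2 = 0.04688 A
Part 3:
  I_R2 = (V_1 - V_2)/R2 = (0.9375 - 0)/20 = 0.04688 A
  P_R2 = I_R2² × R2 = (0.04688)² × 20 = 0.04395 W

Final answers:
1. V_1 = 0.9375 V
2. I_R2 = 0.04688 A
3. P_R2 = 0.04395 W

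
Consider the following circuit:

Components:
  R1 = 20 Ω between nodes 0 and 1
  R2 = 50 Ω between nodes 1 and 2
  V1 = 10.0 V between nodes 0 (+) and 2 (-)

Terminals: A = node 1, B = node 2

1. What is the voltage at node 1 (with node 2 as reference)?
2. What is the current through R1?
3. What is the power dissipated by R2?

Nodal analysis, taking node 2 as the 0 V reference.
Source V1 fixes V_0 = 10 V.
KCL at each unknown node (sum of currents leaving = 0; resistances in Ω):
  Node 1: (V_1 - 10)/20 + (V_1 - 0)/50 = 0
Collecting terms: 0.07 × V_1 = 0.5  =>  V_1 = 7.143 V
Part 1:
  Read off the nodal solution: V_1 = 7.143 V
Part 2:
  I_R1 = (V_0 - V_1)/R1 = (10 - 7.143)/20 = 0.1429 A
  Magnitude: I_R1 = 0.1429 A
Part 3:
  I_R2 = (V_1 - V_2)/R2 = (7.143 - 0)/50 = 0.1429 A
  P_R2 = I_R2² × R2 = (0.1429)² × 50 = 1.02 W

Final answers:
1. V_1 = 7.143 V
2. I_R1 = 0.1429 A
3. P_R2 = 1.02 W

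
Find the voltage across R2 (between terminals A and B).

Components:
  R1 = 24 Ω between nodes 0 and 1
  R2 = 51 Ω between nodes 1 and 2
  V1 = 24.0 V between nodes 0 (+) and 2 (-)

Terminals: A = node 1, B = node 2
R1 and R2 are in series across V1 (node 0 → node 1 → node 2), and the output A–B is taken across R2, so this is a voltage divider.
Series current: I = V1/(R1 + R2) = 24/(24 + 51) = 24/75 = 0.32 A
V_R2 = I × R2 = V1 × R2/(R1 + R2) = 24 × 51/75 = 16.32 V

Final answer: 16.32 V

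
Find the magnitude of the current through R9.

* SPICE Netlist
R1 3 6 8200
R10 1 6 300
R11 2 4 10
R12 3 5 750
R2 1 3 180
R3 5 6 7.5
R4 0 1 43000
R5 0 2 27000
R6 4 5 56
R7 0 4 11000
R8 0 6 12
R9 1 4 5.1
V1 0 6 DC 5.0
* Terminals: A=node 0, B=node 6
Nodal analysis, taking node 6 as the 0 V reference.
Source V1 fixes V_0 = 5 V.
KCL at each unknown node (sum of currents leaving = 0; resistances in Ω):
  Node 1: (V_1 - V_3)/180 + (V_1 - 5)/43000 + (V_1 - V_4)/5.1 + (V_1 - 0)/300 = 0
  Node 2: (V_2 - 5)/27000 + (V_2 - V_4)/10 = 0
  Node 3: (V_3 - 0)/8200 + (V_3 - V_1)/180 + (V_3 - V_5)/750 = 0
  Node 4: (V_4 - V_5)/56 + (V_4 - 5)/11000 + (V_4 - V_1)/5.1 + (V_4 - V_2)/10 = 0
  Node 5: (V_5 - 0)/7.5 + (V_5 - V_4)/56 + (V_5 - V_3)/750 = 0
Collecting terms (coefficients in siemens):
  0.205·V_1 - 0.005556·V_3 - 0.1961·V_4 = 0.0001163
  0.1·V_2 - 0.1·V_4 = 0.0001852
  0.007011·V_3 - 0.005556·V_1 - 0.001333·V_5 = 0
  0.314·V_4 - 0.1961·V_1 - 0.1·V_2 - 0.01786·V_5 = 0.0004545
  0.1525·V_5 - 0.001333·V_3 - 0.01786·V_4 = 0
Solving these 5 simultaneous equations (Gaussian elimination) gives:
  V_1 = 0.03734 V, V_2 = 0.03941 V, V_3 = 0.03047 V, V_4 = 0.03758 V
  V_5 = 0.004666 V
I_R9 = (V_1 - V_4)/R9 = (0.03734 - 0.03758)/5.1 = -0.00004717 A
|I_R9| = 0.00004717 A

Final answer: |I_R9| = 4.717e-05 A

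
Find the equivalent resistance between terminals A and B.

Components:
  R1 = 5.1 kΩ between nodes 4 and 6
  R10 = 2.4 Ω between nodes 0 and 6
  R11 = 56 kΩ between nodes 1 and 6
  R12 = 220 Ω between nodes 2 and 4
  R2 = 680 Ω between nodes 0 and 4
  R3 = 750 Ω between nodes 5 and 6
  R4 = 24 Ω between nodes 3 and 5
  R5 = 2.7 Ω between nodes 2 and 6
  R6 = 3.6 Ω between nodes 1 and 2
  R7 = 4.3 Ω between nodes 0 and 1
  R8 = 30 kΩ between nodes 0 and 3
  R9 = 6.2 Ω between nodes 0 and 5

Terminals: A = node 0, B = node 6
The network is not a plain series/parallel combination. Inject a 1 A test current into terminal A (node 0) and return it from terminal B (node 6); then R_eq = V_A / (1 A).
Nodal analysis, taking node 6 as the 0 V reference.
Current source I_test pushes 1 A into node 0 and draws it out of node 6.
KCL at each unknown node (sum of currents leaving = 0; resistances in Ω):
  Node 0: (V_0 - V_4)/680 + (V_0 - V_1)/4.3 + (V_0 - V_3)/30000 + (V_0 - V_5)/6.2 + (V_0 - 0)/2.4 - 1 = 0
  Node 1: (V_1 - V_0)/4.3 + (V_1 - V_2)/3.6 + (V_1 - 0)/56000 = 0
  Node 2: (V_2 - V_1)/3.6 + (V_2 - 0)/2.7 + (V_2 - V_4)/220 = 0
  Node 3: (V_3 - V_0)/30000 + (V_3 - V_5)/24 = 0
  Node 4: (V_4 - V_0)/680 + (V_4 - V_2)/220 + (V_4 - 0)/5100 = 0
  Node 5: (V_5 - V_0)/6.2 + (V_5 - V_3)/24 + (V_5 - 0)/750 = 0
Collecting terms (coefficients in siemens):
  0.812·V_0 - 0.2326·V_1 - 0.00003333·V_3 - 0.001471·V_4 - 0.1613·V_5 = 1
  0.5104·V_1 - 0.2326·V_0 - 0.2778·V_2 = 0
  0.6527·V_2 - 0.2778·V_1 - 0.004545·V_4 = 0
  0.0417·V_3 - 0.00003333·V_0 - 0.04167·V_5 = 0
  0.006212·V_4 - 0.001471·V_0 - 0.004545·V_2 = 0
  0.2043·V_5 - 0.1613·V_0 - 0.04167·V_3 = 0
Solving these 6 simultaneous equations (Gaussian elimination) gives:
  V_0 = 1.949 V, V_1 = 1.16 V, V_2 = 0.4995 V, V_3 = 1.933 V
  V_4 = 0.827 V, V_5 = 1.933 V
R_eq = V_0 / 1 A = 1.949 Ω

Final answer: 1.949 Ω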